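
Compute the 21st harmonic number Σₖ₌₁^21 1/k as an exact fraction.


H_21 = 1/1 + 1/2 + 1/3 + ... + 1/21
= 18858053/5173168
≈ 3.6454

H_21 = 18858053/5173168 ≈ 3.6454


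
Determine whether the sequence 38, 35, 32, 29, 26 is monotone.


Differences: -3, -3, -3, -3
All differences < 0 → strictly DECREASING

Monotonically decreasing


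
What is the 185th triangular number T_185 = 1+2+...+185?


n(n+1)/2 = 185×186/2 = 34410/2 = 17205

Σk = 17205


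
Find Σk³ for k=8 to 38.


Σₖ₌8^38 k³ = [38·39/2]² − [7·8/2]²
= 549081 − 784 = 548297

Σk³ = 548297


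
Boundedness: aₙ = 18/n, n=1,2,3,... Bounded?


a₁ = 18, a₂ = 18/2, a₃ = 18/3, ...
0 < aₙ ≤ 18 for all n ≥ 1
Lower bound: 0, Upper bound: 18
The sequence IS bounded

Bounded (0 < aₙ ≤ 18)


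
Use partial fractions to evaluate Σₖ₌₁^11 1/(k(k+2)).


1/(k(k+2)) = (1/2)·(1/k - 1/(k+2)) (partial fractions)
Telescoping: Σ = (1/2)·(1 + 1/2 - 1/12 - 1/13) = 209/312

Sum = 209/312


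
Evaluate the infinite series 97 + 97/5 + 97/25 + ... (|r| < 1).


S∞ = a₁/(1-r) = 97/(1 - 1/5)
= 97/(4/5)
= 485/4

S∞ = 485/4


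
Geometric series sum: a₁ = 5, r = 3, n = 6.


Sₙ = 5×(3^6 - 1)/(3 - 1)
= 5×(729 - 1)/2
= 5×728/2
= 1820

S_6 = 1820


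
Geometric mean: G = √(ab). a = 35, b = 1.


GM = √(35×1) = √35 = 5.9161

GM = 5.9161


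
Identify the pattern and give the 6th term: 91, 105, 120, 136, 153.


Pattern: triangular numbers: n(n+1)/2
Terms: 91, 105, 120, 136, 153
Next term = 171

Next term = 171


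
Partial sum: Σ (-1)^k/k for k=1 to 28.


S = -1 + 1/2 - 1/3 + 1/4 - 1/5 + 1/6 - 1/7 + 1/8 ± ...
= -0.6756
(Full series converges to -ln(2) ≈ -0.6931)

S_28 = -0.6756


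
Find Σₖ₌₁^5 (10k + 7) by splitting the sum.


Σ(10k+7) = 10·Σk + 7·n
= 10·15 + 7·5
= 150 + 35 = 185

Σ = 185


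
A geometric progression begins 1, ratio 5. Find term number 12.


aₙ = a₁·r^(n-1)
= 1×5^11
= 1×48828125
= 48828125

a_12 = 48828125


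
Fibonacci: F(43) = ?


Fibonacci sequence: 1, 1, 2, 3, 5, 8, 13, 21, 34, 55, 89, ...
F(43) = 433494437

F(43) = 433494437


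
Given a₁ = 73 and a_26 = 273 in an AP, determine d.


d = (aₙ - a₁)/(n-1)
= (273 - 73)/(26-1)
= 200/25 = 8

d = 8


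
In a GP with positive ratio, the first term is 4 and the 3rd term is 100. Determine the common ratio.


r^(n-1) = aₙ/a₁
r^2 = 100/4 = 25
r = 25^(1/2)
= ±5; taking r > 0 gives r = 5

r = 5


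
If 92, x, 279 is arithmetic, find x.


AM = (92 + 279)/2 = 371/2 = 185.5

AM = 185.5


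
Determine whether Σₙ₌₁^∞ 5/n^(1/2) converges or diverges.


p-series test: Σ c/n^p converges if p > 1, diverges if p ≤ 1 (constant c > 0 doesn't affect convergence).
p = 1/2
1/2 ≤ 1 → DIVERGES

Diverges (p = 1/2 ≤ 1)


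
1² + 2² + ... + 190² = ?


n = 190
n(n+1)(2n+1)/6 = 190×191×381/6
= 13826490/6 = 2304415

Σk² = 2304415


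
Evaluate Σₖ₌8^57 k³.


Σₖ₌8^57 k³ = [57·58/2]² − [7·8/2]²
= 2732409 − 784 = 2731625

Σk³ = 2731625


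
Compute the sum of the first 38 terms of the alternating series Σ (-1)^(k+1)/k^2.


S = 1 - 1/4 + 1/9 - 1/16 + 1/25 - 1/36 + 1/49 - 1/64 ± ...
= 0.8221
(Full series converges to +π²/12 ≈ +0.8225)

S_38 = 0.8221


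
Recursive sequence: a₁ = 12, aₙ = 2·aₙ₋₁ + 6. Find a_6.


Computing step by step:
a_1 = 12
a_2 = 30
a_3 = 66
a_4 = 138
a_5 = 282
a_6 = 570


a_6 = 570


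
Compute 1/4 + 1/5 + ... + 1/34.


Σₖ₌4^34 1/k = 1/4 + 1/5 + 1/6 + ... + 1/34
= 29994937019149/13127595717600
≈ 2.2849

Sum = 29994937019149/13127595717600 ≈ 2.2849


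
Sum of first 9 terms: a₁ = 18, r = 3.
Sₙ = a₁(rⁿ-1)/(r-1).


Sₙ = 18×(3^9 - 1)/(3 - 1)
= 18×(19683 - 1)/2
= 18×19682/2
= 177138

S_9 = 177138


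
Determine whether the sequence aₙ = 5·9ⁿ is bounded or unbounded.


aₙ = 5·9ⁿ → as n→∞, aₙ→∞ (since base 9 > 1)
No finite upper bound exists
The sequence is UNBOUNDED

Unbounded (aₙ → ∞ as n → ∞)


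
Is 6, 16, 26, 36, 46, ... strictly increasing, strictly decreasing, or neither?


Differences: 10, 10, 10, 10
All differences > 0 → strictly INCREASING

Monotonically increasing


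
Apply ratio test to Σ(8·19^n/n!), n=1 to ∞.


aₙ = 8·19^n/n!
a_{n+1}/aₙ = 19^(n+1)/(n+1)! × n!/19^n  (constant 8 cancels)
= 19/(n+1)
L = lim(n→∞) 19/(n+1) = 0
L < 1 → series CONVERGES

Converges (ratio test: L = 0 < 1)


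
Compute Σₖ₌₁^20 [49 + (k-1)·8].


aₙ = 49 + (20-1)×8 = 201
Sₙ = n(a₁+aₙ)/2 = 20×(49+201)/2
= 20×250/2 = 2500

S_20 = 2500


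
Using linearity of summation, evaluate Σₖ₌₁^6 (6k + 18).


Σ(6k+18) = 6·Σk + 18·n
= 6·21 + 18·6
= 126 + 108 = 234

Σ = 234


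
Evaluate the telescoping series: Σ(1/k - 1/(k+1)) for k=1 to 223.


Telescoping: adjacent terms cancel.
= 1/1 - 1/224
= 1 - 1/224 = 223/224

Sum = 223/224


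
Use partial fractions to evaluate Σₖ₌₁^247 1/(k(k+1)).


1/(k(k+1)) = 1/k - 1/(k+1) (partial fractions)
Telescoping: Σ = 1 - 1/248 = 247/248

Sum = 247/248


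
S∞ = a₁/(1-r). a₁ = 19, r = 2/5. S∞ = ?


S∞ = a₁/(1-r) = 19/(1 - 2/5)
= 19/(3/5)
= 95/3

S∞ = 95/3


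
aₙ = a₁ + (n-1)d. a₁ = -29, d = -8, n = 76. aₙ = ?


aₙ = a₁ + (n-1)d
= -29 + (76-1)×-8
= -29 - 600
= -629

a_76 = -629


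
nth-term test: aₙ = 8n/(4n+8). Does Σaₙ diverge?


lim(n→∞) 8n/(4n+8) = 8/4 = 2  (divide numerator and denominator by n)
lim aₙ = 2 ≠ 0 → series DIVERGES

Diverges (lim aₙ = 2 ≠ 0)


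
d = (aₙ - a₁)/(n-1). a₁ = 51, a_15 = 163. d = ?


d = (aₙ - a₁)/(n-1)
= (163 - 51)/(15-1)
= 112/14 = 8

d = 8


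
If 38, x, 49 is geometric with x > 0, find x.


GM = √(38×49) = √1862 = 43.1509

GM = 43.1509


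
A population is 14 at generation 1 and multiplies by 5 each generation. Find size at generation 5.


aₙ = a₁·r^(n-1)
= 14×5^4
= 14×625
= 8750

a_5 = 8750


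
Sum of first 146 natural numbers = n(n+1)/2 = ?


n(n+1)/2 = 146×147/2 = 21462/2 = 10731

Σk = 10731


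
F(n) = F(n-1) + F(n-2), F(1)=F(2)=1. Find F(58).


Fibonacci sequence: 1, 1, 2, 3, 5, 8, 13, 21, 34, 55, 89, ...
F(58) = 591286729879

F(58) = 591286729879


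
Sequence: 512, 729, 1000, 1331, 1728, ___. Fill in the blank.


Pattern: perfect cubes: n³
Terms: 512, 729, 1000, 1331, 1728
Next term = 2197

Next term = 2197


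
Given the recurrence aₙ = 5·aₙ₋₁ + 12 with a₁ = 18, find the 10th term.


Computing step by step:
a_1 = 18
a_2 = 102
a_3 = 522
a_4 = 2622
a_5 = 13122
a_6 = 65622
a_7 = 328122
a_8 = 1640622
a_9 = 8203122
a_10 = 41015622


a_10 = 41015622


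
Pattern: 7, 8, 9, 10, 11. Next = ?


Pattern: arithmetic (d=1)
Terms: 7, 8, 9, 10, 11
Next term = 12

Next term = 12


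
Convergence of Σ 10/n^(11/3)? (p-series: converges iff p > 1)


p-series test: Σ c/n^p converges if p > 1, diverges if p ≤ 1 (constant c > 0 doesn't affect convergence).
p = 11/3
11/3 > 1 → CONVERGES

Converges (p = 11/3 > 1)


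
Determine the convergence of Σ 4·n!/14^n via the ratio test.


aₙ = 4·n!/14^n
a_{n+1}/aₙ = (n+1)!/14^(n+1) × 14^n/n!  (constant 4 cancels)
= (n+1)/14
L = lim(n→∞) (n+1)/14 = ∞
L > 1 → series DIVERGES

Diverges (ratio test: L = ∞ > 1)


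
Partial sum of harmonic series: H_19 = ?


H_19 = 1/1 + 1/2 + 1/3 + ... + 1/19
= 275295799/77597520
≈ 3.5477

H_19 = 275295799/77597520 ≈ 3.5477


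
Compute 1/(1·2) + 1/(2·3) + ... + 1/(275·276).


1/(k(k+1)) = 1/k - 1/(k+1) (partial fractions)
Telescoping: Σ = 1 - 1/276 = 275/276

Sum = 275/276


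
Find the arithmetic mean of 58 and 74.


AM = (58 + 74)/2 = 132/2 = 66

AM = 66


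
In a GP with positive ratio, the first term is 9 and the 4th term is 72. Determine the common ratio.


r^(n-1) = aₙ/a₁
r^3 = 72/9 = 8
r = 8^(1/3)
= 2

r = 2


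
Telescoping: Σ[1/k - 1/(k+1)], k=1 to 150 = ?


Telescoping: adjacent terms cancel.
= 1/1 - 1/151
= 1 - 1/151 = 150/151

Sum = 150/151


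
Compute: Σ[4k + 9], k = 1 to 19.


Σ(4k+9) = 4·Σk + 9·n
= 4·190 + 9·19
= 760 + 171 = 931

Σ = 931


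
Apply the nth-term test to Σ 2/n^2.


lim(n→∞) 2/n^2 = 0
lim aₙ = 0 → nth-term test is INCONCLUSIVE
(Need other tests; this is actually a convergent p-series with p=2 > 1)

Inconclusive (lim aₙ = 0; need another test)


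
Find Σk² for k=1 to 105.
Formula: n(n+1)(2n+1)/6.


n = 105
n(n+1)(2n+1)/6 = 105×106×211/6
= 2348430/6 = 391405

Σk² = 391405


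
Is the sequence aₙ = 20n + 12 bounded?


aₙ = 20n + 12 → as n→∞, aₙ→∞
No finite upper bound exists
The sequence is UNBOUNDED

Unbounded (aₙ → ∞ as n → ∞)


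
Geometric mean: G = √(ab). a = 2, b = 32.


GM = √(2×32) = √64 = 8

GM = 8


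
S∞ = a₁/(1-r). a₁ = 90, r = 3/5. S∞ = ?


S∞ = a₁/(1-r) = 90/(1 - 3/5)
= 90/(2/5)
= 225

S∞ = 225


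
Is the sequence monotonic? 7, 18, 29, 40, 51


Differences: 11, 11, 11, 11
All differences > 0 → strictly INCREASING

Monotonically increasing


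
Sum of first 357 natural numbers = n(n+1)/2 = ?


n(n+1)/2 = 357×358/2 = 127806/2 = 63903

Σk = 63903


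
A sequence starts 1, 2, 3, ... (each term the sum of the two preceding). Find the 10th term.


Computing iteratively: 1, 2, 3, 5, 8, 13, 21, 34, 55, 89
a_10 = 89

a_10 = 89


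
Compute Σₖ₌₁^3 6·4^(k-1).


Sₙ = 6×(4^3 - 1)/(4 - 1)
= 6×(64 - 1)/3
= 6×63/3
= 126

S_3 = 126


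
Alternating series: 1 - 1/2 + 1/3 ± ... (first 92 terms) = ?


S = 1 - 1/2 + 1/3 - 1/4 + 1/5 - 1/6 + 1/7 - 1/8 ± ...
= 0.6877
(Full series converges to +ln(2) ≈ +0.6931)

S_92 = 0.6877


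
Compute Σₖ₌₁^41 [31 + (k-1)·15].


aₙ = 31 + (41-1)×15 = 631
Sₙ = n(a₁+aₙ)/2 = 41×(31+631)/2
= 41×662/2 = 13571

S_41 = 13571


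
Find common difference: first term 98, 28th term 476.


d = (aₙ - a₁)/(n-1)
= (476 - 98)/(28-1)
= 378/27 = 14

d = 14


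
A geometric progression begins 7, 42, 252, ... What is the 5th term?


aₙ = a₁·r^(n-1)
= 7×6^4
= 7×1296
= 9072

a_5 = 9072


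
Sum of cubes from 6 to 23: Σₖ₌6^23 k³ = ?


Σₖ₌6^23 k³ = [23·24/2]² − [5·6/2]²
= 76176 − 225 = 75951

Σk³ = 75951


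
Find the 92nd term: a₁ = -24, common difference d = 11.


aₙ = a₁ + (n-1)d
= -24 + (92-1)×11
= -24 + 1001
= 977

a_92 = 977


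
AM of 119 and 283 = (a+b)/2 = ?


AM = (119 + 283)/2 = 402/2 = 201

AM = 201


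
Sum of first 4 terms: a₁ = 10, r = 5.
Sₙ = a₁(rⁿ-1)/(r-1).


Sₙ = 10×(5^4 - 1)/(5 - 1)
= 10×(625 - 1)/4
= 10×624/4
= 1560

S_4 = 1560


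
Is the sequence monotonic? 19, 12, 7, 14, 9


Differences: -7, -5, 7, -5
Difference at position 3 is +7 (> 0) but position 1 is -7 (< 0) — sequence both rises and falls
→ NOT monotonic

Not monotonic


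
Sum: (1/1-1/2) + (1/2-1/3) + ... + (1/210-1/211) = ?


Telescoping: adjacent terms cancel.
= 1/1 - 1/211
= 1 - 1/211 = 210/211

Sum = 210/211


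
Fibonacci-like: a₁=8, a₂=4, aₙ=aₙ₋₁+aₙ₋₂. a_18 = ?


Computing iteratively: 8, 4, 12, 16, 28, 44, 72, 116, 188, 304, 492, 796, ...
a_18 = 14284

a_18 = 14284


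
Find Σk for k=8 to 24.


Σₖ₌8^24 k = Σₖ₌₁^24 k − Σₖ₌₁^7 k
= 24·25/2 − 7·8/2
= 300 − 28 = 272

Σk = 272


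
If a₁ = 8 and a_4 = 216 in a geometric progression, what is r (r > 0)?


r^(n-1) = aₙ/a₁
r^3 = 216/8 = 27
r = 27^(1/3)
= 3

r = 3


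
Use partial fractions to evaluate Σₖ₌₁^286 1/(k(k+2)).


1/(k(k+2)) = (1/2)·(1/k - 1/(k+2)) (partial fractions)
Telescoping: Σ = (1/2)·(1 + 1/2 - 1/287 - 1/288) = 123409/165312

Sum = 123409/165312


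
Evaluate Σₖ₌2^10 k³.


Σₖ₌2^10 k³ = [10·11/2]² − [1·2/2]²
= 3025 − 1 = 3024

Σk³ = 3024


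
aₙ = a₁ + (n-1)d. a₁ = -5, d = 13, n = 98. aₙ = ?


aₙ = a₁ + (n-1)d
= -5 + (98-1)×13
= -5 + 1261
= 1256

a_98 = 1256


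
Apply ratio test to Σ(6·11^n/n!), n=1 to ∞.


aₙ = 6·11^n/n!
a_{n+1}/aₙ = 11^(n+1)/(n+1)! × n!/11^n  (constant 6 cancels)
= 11/(n+1)
L = lim(n→∞) 11/(n+1) = 0
L < 1 → series CONVERGES

Converges (ratio test: L = 0 < 1)


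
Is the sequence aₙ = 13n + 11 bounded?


aₙ = 13n + 11 → as n→∞, aₙ→∞
No finite upper bound exists
The sequence is UNBOUNDED

Unbounded (aₙ → ∞ as n → ∞)


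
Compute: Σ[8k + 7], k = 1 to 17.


Σ(8k+7) = 8·Σk + 7·n
= 8·153 + 7·17
= 1224 + 119 = 1343

Σ = 1343


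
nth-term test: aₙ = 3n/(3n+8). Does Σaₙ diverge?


lim(n→∞) 3n/(3n+8) = 3/3 = 1  (divide numerator and denominator by n)
lim aₙ = 1 ≠ 0 → series DIVERGES

Diverges (lim aₙ = 1 ≠ 0)


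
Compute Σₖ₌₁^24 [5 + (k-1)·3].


aₙ = 5 + (24-1)×3 = 74
Sₙ = n(a₁+aₙ)/2 = 24×(5+74)/2
= 24×79/2 = 948

S_24 = 948


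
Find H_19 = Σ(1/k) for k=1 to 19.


H_19 = 1/1 + 1/2 + 1/3 + ... + 1/19
= 275295799/77597520
≈ 3.5477

H_19 = 275295799/77597520 ≈ 3.5477


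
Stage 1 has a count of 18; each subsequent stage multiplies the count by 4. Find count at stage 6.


aₙ = a₁·r^(n-1)
= 18×4^5
= 18×1024
= 18432

a_6 = 18432


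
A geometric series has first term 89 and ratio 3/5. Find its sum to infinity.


S∞ = a₁/(1-r) = 89/(1 - 3/5)
= 89/(2/5)
= 445/2

S∞ = 445/2


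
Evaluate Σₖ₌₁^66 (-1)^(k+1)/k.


S = 1 - 1/2 + 1/3 - 1/4 + 1/5 - 1/6 + 1/7 - 1/8 ± ...
= 0.6856
(Full series converges to +ln(2) ≈ +0.6931)

S_66 = 0.6856


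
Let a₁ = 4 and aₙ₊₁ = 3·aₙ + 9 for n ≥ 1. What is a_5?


Computing step by step:
a_1 = 4
a_2 = 21
a_3 = 72
a_4 = 225
a_5 = 684


a_5 = 684


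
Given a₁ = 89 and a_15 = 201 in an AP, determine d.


d = (aₙ - a₁)/(n-1)
= (201 - 89)/(15-1)
= 112/14 = 8

d = 8


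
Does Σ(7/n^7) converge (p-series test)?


p-series test: Σ c/n^p converges if p > 1, diverges if p ≤ 1 (constant c > 0 doesn't affect convergence).
p = 7
7 > 1 → CONVERGES

Converges (p = 7 > 1)


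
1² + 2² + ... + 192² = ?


n = 192
n(n+1)(2n+1)/6 = 192×193×385/6
= 14266560/6 = 2377760

Σk² = 2377760


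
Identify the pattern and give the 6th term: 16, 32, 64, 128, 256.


Pattern: powers of 2: 2ⁿ
Terms: 16, 32, 64, 128, 256
Next term = 512

Next term = 512


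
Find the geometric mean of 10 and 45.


GM = √(10×45) = √450 = 21.2132

GM = 21.2132


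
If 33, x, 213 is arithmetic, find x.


AM = (33 + 213)/2 = 246/2 = 123

AM = 123


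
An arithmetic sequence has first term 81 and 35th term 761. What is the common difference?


d = (aₙ - a₁)/(n-1)
= (761 - 81)/(35-1)
= 680/34 = 20

d = 20


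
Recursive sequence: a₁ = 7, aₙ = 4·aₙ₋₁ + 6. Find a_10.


Computing step by step:
a_1 = 7
a_2 = 34
a_3 = 142
a_4 = 574
a_5 = 2302
a_6 = 9214
a_7 = 36862
a_8 = 147454
a_9 = 589822
a_10 = 2359294


a_10 = 2359294


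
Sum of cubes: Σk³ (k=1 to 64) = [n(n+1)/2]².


n(n+1)/2 = 64×65/2 = 2080
Σk³ = 2080² = 4326400

Σk³ = 4326400


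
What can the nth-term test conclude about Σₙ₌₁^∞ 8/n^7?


lim(n→∞) 8/n^7 = 0
lim aₙ = 0 → nth-term test is INCONCLUSIVE
(Need other tests; this is actually a convergent p-series with p=7 > 1)

Inconclusive (lim aₙ = 0; need another test)


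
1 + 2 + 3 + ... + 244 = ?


n(n+1)/2 = 244×245/2 = 59780/2 = 29890

Σk = 29890


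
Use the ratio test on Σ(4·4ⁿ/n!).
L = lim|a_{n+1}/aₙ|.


aₙ = 4·4^n/n!
a_{n+1}/aₙ = 4^(n+1)/(n+1)! × n!/4^n  (constant 4 cancels)
= 4/(n+1)
L = lim(n→∞) 4/(n+1) = 0
L < 1 → series CONVERGES

Converges (ratio test: L = 0 < 1)


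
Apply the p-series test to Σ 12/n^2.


p-series test: Σ c/n^p converges if p > 1, diverges if p ≤ 1 (constant c > 0 doesn't affect convergence).
p = 2
2 > 1 → CONVERGES

Converges (p = 2 > 1)


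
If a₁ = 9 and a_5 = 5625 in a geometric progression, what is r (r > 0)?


r^(n-1) = aₙ/a₁
r^4 = 5625/9 = 625
r = 625^(1/4)
= ±5; taking r > 0 gives r = 5

r = 5


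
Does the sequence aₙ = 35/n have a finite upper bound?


a₁ = 35, a₂ = 35/2, a₃ = 35/3, ...
0 < aₙ ≤ 35 for all n ≥ 1
Lower bound: 0, Upper bound: 35
The sequence IS bounded

Bounded (0 < aₙ ≤ 35)


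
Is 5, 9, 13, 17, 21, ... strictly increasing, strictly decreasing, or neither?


Differences: 4, 4, 4, 4
All differences > 0 → strictly INCREASING

Monotonically increasing


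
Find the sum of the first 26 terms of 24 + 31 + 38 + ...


aₙ = 24 + (26-1)×7 = 199
Sₙ = n(a₁+aₙ)/2 = 26×(24+199)/2
= 26×223/2 = 2899

S_26 = 2899


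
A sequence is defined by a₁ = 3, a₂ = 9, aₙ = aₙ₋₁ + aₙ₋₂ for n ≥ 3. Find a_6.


Computing iteratively: 3, 9, 12, 21, 33, 54
a_6 = 54

a_6 = 54


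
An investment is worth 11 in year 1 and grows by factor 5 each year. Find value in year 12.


aₙ = a₁·r^(n-1)
= 11×5^11
= 11×48828125
= 537109375

a_12 = 537109375


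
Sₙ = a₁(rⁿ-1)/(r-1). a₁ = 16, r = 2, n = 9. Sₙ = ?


Sₙ = 16×(2^9 - 1)/(2 - 1)
= 16×(512 - 1)/1
= 16×511/1
= 8176

S_9 = 8176


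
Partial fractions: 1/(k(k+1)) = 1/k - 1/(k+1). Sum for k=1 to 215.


1/(k(k+1)) = 1/k - 1/(k+1) (partial fractions)
Telescoping: Σ = 1 - 1/216 = 215/216

Sum = 215/216


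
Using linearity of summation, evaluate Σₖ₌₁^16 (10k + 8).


Σ(10k+8) = 10·Σk + 8·n
= 10·136 + 8·16
= 1360 + 128 = 1488

Σ = 1488


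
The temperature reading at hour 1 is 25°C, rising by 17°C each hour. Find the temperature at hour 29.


aₙ = a₁ + (n-1)d
= 25 + (29-1)×17
= 25 + 476
= 501

a_29 = 501


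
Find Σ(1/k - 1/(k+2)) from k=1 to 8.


Telescoping with gap 2: two head and two tail terms survive.
= (1 + 1/2) - (1/9 + 1/10)
= 3/2 - 1/9 - 1/10 = 58/45

Sum = 58/45


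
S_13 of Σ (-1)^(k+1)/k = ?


S = 1 - 1/2 + 1/3 - 1/4 + 1/5 - 1/6 + 1/7 - 1/8 ± ...
= 0.7301
(Full series converges to +ln(2) ≈ +0.6931)

S_13 = 0.7301


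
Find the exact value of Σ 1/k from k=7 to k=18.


Σₖ₌7^18 1/k = 1/7 + 1/8 + 1/9 + ... + 1/18
= 853661/816816
≈ 1.0451

Sum = 853661/816816 ≈ 1.0451


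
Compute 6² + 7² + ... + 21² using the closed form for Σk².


Σₖ₌6^21 k² = Σₖ₌₁^21 k² − Σₖ₌₁^5 k²
= 21·22·43/6 − 5·6·11/6
= 3311 − 55 = 3256

Σk² = 3256


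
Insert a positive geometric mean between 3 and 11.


GM = √(3×11) = √33 = 5.7446

GM = 5.7446


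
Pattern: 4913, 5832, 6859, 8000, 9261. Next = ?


Pattern: perfect cubes: n³
Terms: 4913, 5832, 6859, 8000, 9261
Next term = 10648

Next term = 10648


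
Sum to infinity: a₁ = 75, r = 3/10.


S∞ = a₁/(1-r) = 75/(1 - 3/10)
= 75/(7/10)
= 750/7

S∞ = 750/7


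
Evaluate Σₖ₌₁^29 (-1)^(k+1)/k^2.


S = 1 - 1/4 + 1/9 - 1/16 + 1/25 - 1/36 + 1/49 - 1/64 ± ...
= 0.823
(Full series converges to +π²/12 ≈ +0.8225)

S_29 = 0.823


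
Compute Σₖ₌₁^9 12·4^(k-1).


Sₙ = 12×(4^9 - 1)/(4 - 1)
= 12×(262144 - 1)/3
= 12×262143/3
= 1048572

S_9 = 1048572


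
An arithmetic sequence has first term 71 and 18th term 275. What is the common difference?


d = (aₙ - a₁)/(n-1)
= (275 - 71)/(18-1)
= 204/17 = 12

d = 12


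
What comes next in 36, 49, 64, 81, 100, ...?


Pattern: perfect squares: n²
Terms: 36, 49, 64, 81, 100
Next term = 121

Next term = 121


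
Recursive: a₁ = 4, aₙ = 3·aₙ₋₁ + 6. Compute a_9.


Computing step by step:
a_1 = 4
a_2 = 18
a_3 = 60
a_4 = 186
a_5 = 564
a_6 = 1698
a_7 = 5100
a_8 = 15306
a_9 = 45924


a_9 = 45924


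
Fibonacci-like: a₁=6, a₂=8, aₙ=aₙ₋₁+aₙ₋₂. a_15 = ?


Computing iteratively: 6, 8, 14, 22, 36, 58, 94, 152, 246, 398, 644, 1042, ...
a_15 = 4414

a_15 = 4414


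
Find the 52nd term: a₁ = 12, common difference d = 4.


aₙ = a₁ + (n-1)d
= 12 + (52-1)×4
= 12 + 204
= 216

a_52 = 216


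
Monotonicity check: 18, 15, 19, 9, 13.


Differences: -3, 4, -10, 4
Difference at position 2 is +4 (> 0) but position 1 is -3 (< 0) — sequence both rises and falls
→ NOT monotonic

Not monotonic


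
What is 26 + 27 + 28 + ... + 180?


Σₖ₌26^180 k = Σₖ₌₁^180 k − Σₖ₌₁^25 k
= 180·181/2 − 25·26/2
= 16290 − 325 = 15965

Σk = 15965


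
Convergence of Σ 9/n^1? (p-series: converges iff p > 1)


p-series test: Σ c/n^p converges if p > 1, diverges if p ≤ 1 (constant c > 0 doesn't affect convergence).
p = 1
1 ≤ 1 → DIVERGES

Diverges (p = 1 ≤ 1)


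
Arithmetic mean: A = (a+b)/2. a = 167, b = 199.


AM = (167 + 199)/2 = 366/2 = 183

AM = 183


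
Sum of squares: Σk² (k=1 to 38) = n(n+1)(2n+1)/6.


n = 38
n(n+1)(2n+1)/6 = 38×39×77/6
= 114114/6 = 19019

Σk² = 19019


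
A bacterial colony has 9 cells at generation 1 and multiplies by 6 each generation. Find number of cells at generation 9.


aₙ = a₁·r^(n-1)
= 9×6^8
= 9×1679616
= 15116544

a_9 = 15116544


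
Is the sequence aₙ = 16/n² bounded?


a₁ = 16, a₂ = 16/4, a₃ = 16/9, ...
0 < aₙ ≤ 16 for all n ≥ 1
The sequence IS bounded

Bounded (0 < aₙ ≤ 16)


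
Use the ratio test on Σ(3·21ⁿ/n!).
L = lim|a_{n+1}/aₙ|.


aₙ = 3·21^n/n!
a_{n+1}/aₙ = 21^(n+1)/(n+1)! × n!/21^n  (constant 3 cancels)
= 21/(n+1)
L = lim(n→∞) 21/(n+1) = 0
L < 1 → series CONVERGES

Converges (ratio test: L = 0 < 1)


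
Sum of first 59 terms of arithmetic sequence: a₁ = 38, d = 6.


aₙ = 38 + (59-1)×6 = 386
Sₙ = n(a₁+aₙ)/2 = 59×(38+386)/2
= 59×424/2 = 12508

S_59 = 12508


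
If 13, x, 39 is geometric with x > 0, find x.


GM = √(13×39) = √507 = 22.5167

GM = 22.5167


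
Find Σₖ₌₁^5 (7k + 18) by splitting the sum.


Σ(7k+18) = 7·Σk + 18·n
= 7·15 + 18·5
= 105 + 90 = 195

Σ = 195


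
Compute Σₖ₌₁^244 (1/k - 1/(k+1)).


Telescoping: adjacent terms cancel.
= 1/1 - 1/245
= 1 - 1/245 = 244/245

Sum = 244/245


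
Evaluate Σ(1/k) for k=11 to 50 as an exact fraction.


Σₖ₌11^50 1/k = 1/11 + 1/12 + 1/13 + ... + 1/50
= 4866234606652744766339/3099044504245996706400
≈ 1.5702

Sum = 4866234606652744766339/3099044504245996706400 ≈ 1.5702


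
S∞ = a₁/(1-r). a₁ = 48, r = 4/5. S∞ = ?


S∞ = a₁/(1-r) = 48/(1 - 4/5)
= 48/(1/5)
= 240

S∞ = 240


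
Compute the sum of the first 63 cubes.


n(n+1)/2 = 63×64/2 = 2016
Σk³ = 2016² = 4064256

Σk³ = 4064256


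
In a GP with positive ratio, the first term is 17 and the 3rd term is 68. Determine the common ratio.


r^(n-1) = aₙ/a₁
r^2 = 68/17 = 4
r = 4^(1/2)
= ±2; taking r > 0 gives r = 2

r = 2


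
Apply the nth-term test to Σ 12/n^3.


lim(n→∞) 12/n^3 = 0
lim aₙ = 0 → nth-term test is INCONCLUSIVE
(Need other tests; this is actually a convergent p-series with p=3 > 1)

Inconclusive (lim aₙ = 0; need another test)


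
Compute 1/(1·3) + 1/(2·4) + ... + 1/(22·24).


1/(k(k+2)) = (1/2)·(1/k - 1/(k+2)) (partial fractions)
Telescoping: Σ = (1/2)·(1 + 1/2 - 1/23 - 1/24) = 781/1104

Sum = 781/1104


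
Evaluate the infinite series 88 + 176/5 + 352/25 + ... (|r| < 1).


S∞ = a₁/(1-r) = 88/(1 - 2/5)
= 88/(3/5)
= 440/3

S∞ = 440/3


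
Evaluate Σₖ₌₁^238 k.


n(n+1)/2 = 238×239/2 = 56882/2 = 28441

Σk = 28441


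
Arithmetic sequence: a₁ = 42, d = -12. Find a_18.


aₙ = a₁ + (n-1)d
= 42 + (18-1)×-12
= 42 - 204
= -162

a_18 = -162


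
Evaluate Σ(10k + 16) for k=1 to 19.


Σ(10k+16) = 10·Σk + 16·n
= 10·190 + 16·19
= 1900 + 304 = 2204

Σ = 2204


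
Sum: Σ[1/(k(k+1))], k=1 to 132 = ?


1/(k(k+1)) = 1/k - 1/(k+1) (partial fractions)
Telescoping: Σ = 1 - 1/133 = 132/133

Sum = 132/133


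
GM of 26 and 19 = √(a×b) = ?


GM = √(26×19) = √494 = 22.2261

GM = 22.2261


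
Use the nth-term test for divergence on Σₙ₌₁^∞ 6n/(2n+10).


lim(n→∞) 6n/(2n+10) = 6/2 = 3  (divide numerator and denominator by n)
lim aₙ = 3 ≠ 0 → series DIVERGES

Diverges (lim aₙ = 3 ≠ 0)


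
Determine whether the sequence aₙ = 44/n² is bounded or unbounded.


a₁ = 44, a₂ = 44/4, a₃ = 44/9, ...
0 < aₙ ≤ 44 for all n ≥ 1
The sequence IS bounded

Bounded (0 < aₙ ≤ 44)


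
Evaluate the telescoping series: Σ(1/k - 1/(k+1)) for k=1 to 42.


Telescoping: adjacent terms cancel.
= 1/1 - 1/43
= 1 - 1/43 = 42/43

Sum = 42/43


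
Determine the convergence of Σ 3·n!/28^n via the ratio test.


aₙ = 3·n!/28^n
a_{n+1}/aₙ = (n+1)!/28^(n+1) × 28^n/n!  (constant 3 cancels)
= (n+1)/28
L = lim(n→∞) (n+1)/28 = ∞
L > 1 → series DIVERGES

Diverges (ratio test: L = ∞ > 1)


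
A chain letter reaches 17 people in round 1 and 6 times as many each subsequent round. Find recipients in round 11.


aₙ = a₁·r^(n-1)
= 17×6^10
= 17×60466176
= 1027924992

a_11 = 1027924992


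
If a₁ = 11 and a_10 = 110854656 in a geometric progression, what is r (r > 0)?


r^(n-1) = aₙ/a₁
r^9 = 110854656/11 = 10077696
r = 10077696^(1/9)
= 6

r = 6


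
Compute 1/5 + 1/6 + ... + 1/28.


Σₖ₌5^28 1/k = 1/5 + 1/6 + 1/7 + ... + 1/28
= 148084936403/80313433200
≈ 1.8438

Sum = 148084936403/80313433200 ≈ 1.8438


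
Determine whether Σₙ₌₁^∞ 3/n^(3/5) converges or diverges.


p-series test: Σ c/n^p converges if p > 1, diverges if p ≤ 1 (constant c > 0 doesn't affect convergence).
p = 3/5
3/5 ≤ 1 → DIVERGES

Diverges (p = 3/5 ≤ 1)


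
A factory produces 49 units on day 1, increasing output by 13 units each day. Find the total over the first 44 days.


aₙ = 49 + (44-1)×13 = 608
Sₙ = n(a₁+aₙ)/2 = 44×(49+608)/2
= 44×657/2 = 14454

S_44 = 14454


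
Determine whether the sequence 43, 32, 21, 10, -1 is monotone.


Differences: -11, -11, -11, -11
All differences < 0 → strictly DECREASING

Monotonically decreasing


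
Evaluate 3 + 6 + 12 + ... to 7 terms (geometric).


Sₙ = 3×(2^7 - 1)/(2 - 1)
= 3×(128 - 1)/1
= 3×127/1
= 381

S_7 = 381


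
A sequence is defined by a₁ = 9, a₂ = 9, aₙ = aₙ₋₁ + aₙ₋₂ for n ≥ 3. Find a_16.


Computing iteratively: 9, 9, 18, 27, 45, 72, 117, 189, 306, 495, 801, 1296, ...
a_16 = 8883

a_16 = 8883


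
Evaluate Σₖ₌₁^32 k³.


n(n+1)/2 = 32×33/2 = 528
Σk³ = 528² = 278784

Σk³ = 278784


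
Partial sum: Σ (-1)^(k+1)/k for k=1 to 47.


S = 1 - 1/2 + 1/3 - 1/4 + 1/5 - 1/6 + 1/7 - 1/8 ± ...
= 0.7037
(Full series converges to +ln(2) ≈ +0.6931)

S_47 = 0.7037


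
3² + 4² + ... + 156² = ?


Σₖ₌3^156 k² = Σₖ₌₁^156 k² − Σₖ₌₁^2 k²
= 156·157·313/6 − 2·3·5/6
= 1277666 − 5 = 1277661

Σk² = 1277661


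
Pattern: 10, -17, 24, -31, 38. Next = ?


Pattern: alternating sign, magnitude arithmetic (d=7)
Terms: 10, -17, 24, -31, 38
Next term = -45

Next term = -45


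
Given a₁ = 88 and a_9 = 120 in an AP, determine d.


d = (aₙ - a₁)/(n-1)
= (120 - 88)/(9-1)
= 32/8 = 4

d = 4


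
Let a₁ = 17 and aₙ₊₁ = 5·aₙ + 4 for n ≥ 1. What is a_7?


Computing step by step:
a_1 = 17
a_2 = 89
a_3 = 449
a_4 = 2249
a_5 = 11249
a_6 = 56249
a_7 = 281249


a_7 = 281249


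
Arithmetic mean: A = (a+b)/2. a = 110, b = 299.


AM = (110 + 299)/2 = 409/2 = 204.5

AM = 204.5


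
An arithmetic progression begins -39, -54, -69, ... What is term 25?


aₙ = a₁ + (n-1)d
= -39 + (25-1)×-15
= -39 - 360
= -399

a_25 = -399


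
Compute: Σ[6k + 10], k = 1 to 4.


Σ(6k+10) = 6·Σk + 10·n
= 6·10 + 10·4
= 60 + 40 = 100

Σ = 100


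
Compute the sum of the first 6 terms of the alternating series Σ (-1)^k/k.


S = -1 + 1/2 - 1/3 + 1/4 - 1/5 + 1/6
= -0.6167
(Full series converges to -ln(2) ≈ -0.6931)

S_6 = -0.6167


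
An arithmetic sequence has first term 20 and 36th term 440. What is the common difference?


d = (aₙ - a₁)/(n-1)
= (440 - 20)/(36-1)
= 420/35 = 12

d = 12


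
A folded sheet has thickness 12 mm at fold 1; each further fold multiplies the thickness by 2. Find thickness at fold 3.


aₙ = a₁·r^(n-1)
= 12×2^2
= 12×4
= 48

a_3 = 48


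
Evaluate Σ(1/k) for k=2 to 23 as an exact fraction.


Σₖ₌2^23 1/k = 1/2 + 1/3 + 1/4 + ... + 1/23
= 325333835/118982864
≈ 2.7343

Sum = 325333835/118982864 ≈ 2.7343


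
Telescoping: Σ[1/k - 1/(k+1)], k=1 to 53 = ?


Telescoping: adjacent terms cancel.
= 1/1 - 1/54
= 1 - 1/54 = 53/54

Sum = 53/54


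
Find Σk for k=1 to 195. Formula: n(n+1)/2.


n(n+1)/2 = 195×196/2 = 38220/2 = 19110

Σk = 19110


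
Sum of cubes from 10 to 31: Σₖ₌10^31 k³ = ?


Σₖ₌10^31 k³ = [31·32/2]² − [9·10/2]²
= 246016 − 2025 = 243991

Σk³ = 243991


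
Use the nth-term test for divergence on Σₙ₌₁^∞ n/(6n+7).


lim(n→∞) n/(6n+7) = 1/6 = 1/6  (divide numerator and denominator by n)
lim aₙ = 1/6 ≠ 0 → series DIVERGES

Diverges (lim aₙ = 1/6 ≠ 0)


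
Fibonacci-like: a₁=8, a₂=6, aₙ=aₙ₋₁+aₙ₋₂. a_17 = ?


Computing iteratively: 8, 6, 14, 20, 34, 54, 88, 142, 230, 372, 602, 974, ...
a_17 = 10802

a_17 = 10802


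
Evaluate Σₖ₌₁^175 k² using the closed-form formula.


n = 175
n(n+1)(2n+1)/6 = 175×176×351/6
= 10810800/6 = 1801800

Σk² = 1801800


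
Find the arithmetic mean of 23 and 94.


AM = (23 + 94)/2 = 117/2 = 58.5

AM = 58.5


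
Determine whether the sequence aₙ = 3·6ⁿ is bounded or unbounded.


aₙ = 3·6ⁿ → as n→∞, aₙ→∞ (since base 6 > 1)
No finite upper bound exists
The sequence is UNBOUNDED

Unbounded (aₙ → ∞ as n → ∞)


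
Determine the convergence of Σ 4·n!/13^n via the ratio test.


aₙ = 4·n!/13^n
a_{n+1}/aₙ = (n+1)!/13^(n+1) × 13^n/n!  (constant 4 cancels)
= (n+1)/13
L = lim(n→∞) (n+1)/13 = ∞
L > 1 → series DIVERGES

Diverges (ratio test: L = ∞ > 1)


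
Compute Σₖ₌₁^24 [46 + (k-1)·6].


aₙ = 46 + (24-1)×6 = 184
Sₙ = n(a₁+aₙ)/2 = 24×(46+184)/2
= 24×230/2 = 2760

S_24 = 2760


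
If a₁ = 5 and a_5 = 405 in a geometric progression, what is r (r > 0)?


r^(n-1) = aₙ/a₁
r^4 = 405/5 = 81
r = 81^(1/4)
= ±3; taking r > 0 gives r = 3

r = 3


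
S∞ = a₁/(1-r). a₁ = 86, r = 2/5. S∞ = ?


S∞ = a₁/(1-r) = 86/(1 - 2/5)
= 86/(3/5)
= 430/3

S∞ = 430/3


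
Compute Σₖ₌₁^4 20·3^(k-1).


Sₙ = 20×(3^4 - 1)/(3 - 1)
= 20×(81 - 1)/2
= 20×80/2
= 800

S_4 = 800


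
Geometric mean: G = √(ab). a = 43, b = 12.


GM = √(43×12) = √516 = 22.7156

GM = 22.7156


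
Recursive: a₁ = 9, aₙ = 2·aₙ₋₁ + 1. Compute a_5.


Computing step by step:
a_1 = 9
a_2 = 19
a_3 = 39
a_4 = 79
a_5 = 159


a_5 = 159


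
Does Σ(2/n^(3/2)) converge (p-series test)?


p-series test: Σ c/n^p converges if p > 1, diverges if p ≤ 1 (constant c > 0 doesn't affect convergence).
p = 3/2
3/2 > 1 → CONVERGES

Converges (p = 3/2 > 1)


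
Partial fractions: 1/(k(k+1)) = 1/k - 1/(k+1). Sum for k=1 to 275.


1/(k(k+1)) = 1/k - 1/(k+1) (partial fractions)
Telescoping: Σ = 1 - 1/276 = 275/276

Sum = 275/276


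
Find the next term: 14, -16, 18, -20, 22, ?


Pattern: alternating sign, magnitude arithmetic (d=2)
Terms: 14, -16, 18, -20, 22
Next term = -24

Next term = -24


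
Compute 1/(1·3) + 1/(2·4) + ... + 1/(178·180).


1/(k(k+2)) = (1/2)·(1/k - 1/(k+2)) (partial fractions)
Telescoping: Σ = (1/2)·(1 + 1/2 - 1/179 - 1/180) = 47971/64440

Sum = 47971/64440


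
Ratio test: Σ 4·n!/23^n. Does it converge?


aₙ = 4·n!/23^n
a_{n+1}/aₙ = (n+1)!/23^(n+1) × 23^n/n!  (constant 4 cancels)
= (n+1)/23
L = lim(n→∞) (n+1)/23 = ∞
L > 1 → series DIVERGES

Diverges (ratio test: L = ∞ > 1)


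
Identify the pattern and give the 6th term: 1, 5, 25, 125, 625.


Pattern: geometric (r=5)
Terms: 1, 5, 25, 125, 625
Next term = 3125

Next term = 3125


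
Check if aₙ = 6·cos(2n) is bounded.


For all n, -1 ≤ cos(2n) ≤ 1, so -6 ≤ 6·cos(2n) ≤ 6
Lower bound: -6, Upper bound: 6
The sequence IS bounded

Bounded (-6 ≤ aₙ ≤ 6)


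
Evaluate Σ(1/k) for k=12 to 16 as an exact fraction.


Σₖ₌12^16 1/k = 1/12 + 1/13 + 1/14 + 1/15 + 1/16
= 2627/7280
≈ 0.3609

Sum = 2627/7280 ≈ 0.3609


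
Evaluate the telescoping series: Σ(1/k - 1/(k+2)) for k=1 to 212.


Telescoping with gap 2: two head and two tail terms survive.
= (1 + 1/2) - (1/213 + 1/214)
= 3/2 - 1/213 - 1/214 = 33973/22791

Sum = 33973/22791


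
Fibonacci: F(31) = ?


Fibonacci sequence: 1, 1, 2, 3, 5, 8, 13, 21, 34, 55, 89, ...
F(31) = 1346269

F(31) = 1346269


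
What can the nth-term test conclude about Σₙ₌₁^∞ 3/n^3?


lim(n→∞) 3/n^3 = 0
lim aₙ = 0 → nth-term test is INCONCLUSIVE
(Need other tests; this is actually a convergent p-series with p=3 > 1)

Inconclusive (lim aₙ = 0; need another test)


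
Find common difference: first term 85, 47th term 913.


d = (aₙ - a₁)/(n-1)
= (913 - 85)/(47-1)
= 828/46 = 18

d = 18


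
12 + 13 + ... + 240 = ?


Σₖ₌12^240 k = Σₖ₌₁^240 k − Σₖ₌₁^11 k
= 240·241/2 − 11·12/2
= 28920 − 66 = 28854

Σk = 28854


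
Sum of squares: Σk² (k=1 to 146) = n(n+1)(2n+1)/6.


n = 146
n(n+1)(2n+1)/6 = 146×147×293/6
= 6288366/6 = 1048061

Σk² = 1048061


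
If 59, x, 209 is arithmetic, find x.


AM = (59 + 209)/2 = 268/2 = 134

AM = 134


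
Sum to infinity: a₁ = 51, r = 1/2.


S∞ = a₁/(1-r) = 51/(1 - 1/2)
= 51/(1/2)
= 102

S∞ = 102


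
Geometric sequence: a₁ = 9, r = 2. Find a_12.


aₙ = a₁·r^(n-1)
= 9×2^11
= 9×2048
= 18432

a_12 = 18432


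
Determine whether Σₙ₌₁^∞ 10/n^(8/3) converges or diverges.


p-series test: Σ c/n^p converges if p > 1, diverges if p ≤ 1 (constant c > 0 doesn't affect convergence).
p = 8/3
8/3 > 1 → CONVERGES

Converges (p = 8/3 > 1)


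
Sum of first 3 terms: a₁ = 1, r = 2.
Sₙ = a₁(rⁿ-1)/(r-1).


Sₙ = 1×(2^3 - 1)/(2 - 1)
= 1×(8 - 1)/1
= 1×7/1
= 7

S_3 = 7


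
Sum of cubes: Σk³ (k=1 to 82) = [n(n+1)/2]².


n(n+1)/2 = 82×83/2 = 3403
Σk³ = 3403² = 11580409

Σk³ = 11580409


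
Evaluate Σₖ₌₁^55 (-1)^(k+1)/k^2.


S = 1 - 1/4 + 1/9 - 1/16 + 1/25 - 1/36 + 1/49 - 1/64 ± ...
= 0.8226
(Full series converges to +π²/12 ≈ +0.8225)

S_55 = 0.8226


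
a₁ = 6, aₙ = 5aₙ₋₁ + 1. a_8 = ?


Computing step by step:
a_1 = 6
a_2 = 31
a_3 = 156
a_4 = 781
a_5 = 3906
a_6 = 19531
a_7 = 97656
a_8 = 488281


a_8 = 488281


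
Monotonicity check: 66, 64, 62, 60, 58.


Differences: -2, -2, -2, -2
All differences < 0 → strictly DECREASING

Monotonically decreasing


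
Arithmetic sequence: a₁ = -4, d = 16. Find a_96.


aₙ = a₁ + (n-1)d
= -4 + (96-1)×16
= -4 + 1520
= 1516

a_96 = 1516


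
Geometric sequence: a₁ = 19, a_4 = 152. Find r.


r^(n-1) = aₙ/a₁
r^3 = 152/19 = 8
r = 8^(1/3)
= 2

r = 2


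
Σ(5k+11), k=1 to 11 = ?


Σ(5k+11) = 5·Σk + 11·n
= 5·66 + 11·11
= 330 + 121 = 451

Σ = 451


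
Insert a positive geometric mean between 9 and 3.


GM = √(9×3) = √27 = 5.1962

GM = 5.1962


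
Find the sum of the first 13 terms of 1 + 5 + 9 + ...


aₙ = 1 + (13-1)×4 = 49
Sₙ = n(a₁+aₙ)/2 = 13×(1+49)/2
= 13×50/2 = 325

S_13 = 325


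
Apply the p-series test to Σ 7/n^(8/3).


p-series test: Σ c/n^p converges if p > 1, diverges if p ≤ 1 (constant c > 0 doesn't affect convergence).
p = 8/3
8/3 > 1 → CONVERGES

Converges (p = 8/3 > 1)


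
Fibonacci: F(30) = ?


Fibonacci sequence: 1, 1, 2, 3, 5, 8, 13, 21, 34, 55, 89, ...
F(30) = 832040

F(30) = 832040


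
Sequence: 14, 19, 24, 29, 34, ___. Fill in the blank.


Pattern: arithmetic (d=5)
Terms: 14, 19, 24, 29, 34
Next term = 39

Next term = 39


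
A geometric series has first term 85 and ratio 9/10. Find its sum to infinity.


S∞ = a₁/(1-r) = 85/(1 - 9/10)
= 85/(1/10)
= 850

S∞ = 850


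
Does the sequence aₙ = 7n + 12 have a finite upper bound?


aₙ = 7n + 12 → as n→∞, aₙ→∞
No finite upper bound exists
The sequence is UNBOUNDED

Unbounded (aₙ → ∞ as n → ∞)


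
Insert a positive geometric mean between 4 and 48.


GM = √(4×48) = √192 = 13.8564

GM = 13.8564


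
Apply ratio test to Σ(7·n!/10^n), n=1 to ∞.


aₙ = 7·n!/10^n
a_{n+1}/aₙ = (n+1)!/10^(n+1) × 10^n/n!  (constant 7 cancels)
= (n+1)/10
L = lim(n→∞) (n+1)/10 = ∞
L > 1 → series DIVERGES

Diverges (ratio test: L = ∞ > 1)


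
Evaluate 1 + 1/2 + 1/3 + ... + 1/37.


H_37 = 1/1 + 1/2 + 1/3 + ... + 1/37
= 2040798836801833/485721041551200
≈ 4.2016

H_37 = 2040798836801833/485721041551200 ≈ 4.2016


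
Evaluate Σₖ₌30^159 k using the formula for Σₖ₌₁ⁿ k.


Σₖ₌30^159 k = Σₖ₌₁^159 k − Σₖ₌₁^29 k
= 159·160/2 − 29·30/2
= 12720 − 435 = 12285

Σk = 12285


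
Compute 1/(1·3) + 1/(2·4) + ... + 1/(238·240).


1/(k(k+2)) = (1/2)·(1/k - 1/(k+2)) (partial fractions)
Telescoping: Σ = (1/2)·(1 + 1/2 - 1/239 - 1/240) = 85561/114720

Sum = 85561/114720


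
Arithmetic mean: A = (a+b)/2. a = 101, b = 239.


AM = (101 + 239)/2 = 340/2 = 170

AM = 170


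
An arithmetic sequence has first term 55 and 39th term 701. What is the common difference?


d = (aₙ - a₁)/(n-1)
= (701 - 55)/(39-1)
= 646/38 = 17

d = 17


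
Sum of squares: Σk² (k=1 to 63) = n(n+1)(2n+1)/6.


n = 63
n(n+1)(2n+1)/6 = 63×64×127/6
= 512064/6 = 85344

Σk² = 85344


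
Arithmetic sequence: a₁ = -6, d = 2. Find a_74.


aₙ = a₁ + (n-1)d
= -6 + (74-1)×2
= -6 + 146
= 140

a_74 = 140


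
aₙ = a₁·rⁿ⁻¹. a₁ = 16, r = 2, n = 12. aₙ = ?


aₙ = a₁·r^(n-1)
= 16×2^11
= 16×2048
= 32768

a_12 = 32768


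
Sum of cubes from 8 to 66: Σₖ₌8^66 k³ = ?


Σₖ₌8^66 k³ = [66·67/2]² − [7·8/2]²
= 4888521 − 784 = 4887737

Σk³ = 4887737


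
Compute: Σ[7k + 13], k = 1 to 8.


Σ(7k+13) = 7·Σk + 13·n
= 7·36 + 13·8
= 252 + 104 = 356

Σ = 356


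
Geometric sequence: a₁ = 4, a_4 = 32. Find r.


r^(n-1) = aₙ/a₁
r^3 = 32/4 = 8
r = 8^(1/3)
= 2

r = 2


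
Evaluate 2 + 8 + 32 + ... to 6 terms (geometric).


Sₙ = 2×(4^6 - 1)/(4 - 1)
= 2×(4096 - 1)/3
= 2×4095/3
= 2730

S_6 = 2730


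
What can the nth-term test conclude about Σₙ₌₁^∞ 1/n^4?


lim(n→∞) 1/n^4 = 0
lim aₙ = 0 → nth-term test is INCONCLUSIVE
(Need other tests; this is actually a convergent p-series with p=4 > 1)

Inconclusive (lim aₙ = 0; need another test)


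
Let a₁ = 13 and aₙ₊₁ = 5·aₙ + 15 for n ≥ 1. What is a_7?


Computing step by step:
a_1 = 13
a_2 = 80
a_3 = 415
a_4 = 2090
a_5 = 10465
a_6 = 52340
a_7 = 261715


a_7 = 261715


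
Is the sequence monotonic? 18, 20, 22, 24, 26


Differences: 2, 2, 2, 2
All differences > 0 → strictly INCREASING

Monotonically increasing


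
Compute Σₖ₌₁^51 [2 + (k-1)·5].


aₙ = 2 + (51-1)×5 = 252
Sₙ = n(a₁+aₙ)/2 = 51×(2+252)/2
= 51×254/2 = 6477

S_51 = 6477
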